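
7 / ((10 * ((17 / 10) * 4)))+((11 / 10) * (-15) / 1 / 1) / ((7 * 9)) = -227 / 1428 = -0.16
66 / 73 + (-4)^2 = 1234 / 73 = 16.90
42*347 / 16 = 7287 / 8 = 910.88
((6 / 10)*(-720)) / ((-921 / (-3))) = -432 / 307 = -1.41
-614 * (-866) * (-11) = -5848964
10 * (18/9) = 20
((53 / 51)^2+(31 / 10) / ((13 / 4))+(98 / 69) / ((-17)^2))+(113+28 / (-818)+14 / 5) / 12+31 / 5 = 113782401013 / 6361577820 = 17.89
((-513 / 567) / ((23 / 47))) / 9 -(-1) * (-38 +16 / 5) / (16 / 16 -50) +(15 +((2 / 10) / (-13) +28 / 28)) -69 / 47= 1396389481 / 92960595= 15.02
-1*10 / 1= -10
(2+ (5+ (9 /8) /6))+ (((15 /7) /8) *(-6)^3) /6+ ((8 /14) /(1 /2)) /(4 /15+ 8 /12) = -965 /784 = -1.23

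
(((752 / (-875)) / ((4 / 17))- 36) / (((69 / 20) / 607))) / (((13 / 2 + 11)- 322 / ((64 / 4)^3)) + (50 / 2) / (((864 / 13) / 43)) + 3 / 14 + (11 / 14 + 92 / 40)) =-1552746479616 / 8211844445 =-189.09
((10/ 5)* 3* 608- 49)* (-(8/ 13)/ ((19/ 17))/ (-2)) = 990.82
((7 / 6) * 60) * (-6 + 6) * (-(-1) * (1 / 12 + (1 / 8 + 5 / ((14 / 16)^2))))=0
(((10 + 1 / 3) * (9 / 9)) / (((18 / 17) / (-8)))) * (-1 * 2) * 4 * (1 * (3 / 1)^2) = 16864 / 3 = 5621.33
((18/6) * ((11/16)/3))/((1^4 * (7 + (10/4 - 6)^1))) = 11/56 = 0.20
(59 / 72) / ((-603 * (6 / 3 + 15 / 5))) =-59 / 217080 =-0.00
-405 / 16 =-25.31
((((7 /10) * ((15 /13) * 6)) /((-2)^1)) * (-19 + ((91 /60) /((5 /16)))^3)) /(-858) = 281490433 /1045687500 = 0.27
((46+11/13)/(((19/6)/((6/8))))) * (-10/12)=-9135/988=-9.25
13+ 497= 510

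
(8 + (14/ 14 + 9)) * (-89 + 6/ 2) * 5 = -7740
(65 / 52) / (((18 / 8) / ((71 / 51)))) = 355 / 459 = 0.77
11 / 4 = 2.75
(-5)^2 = 25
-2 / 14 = -1 / 7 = -0.14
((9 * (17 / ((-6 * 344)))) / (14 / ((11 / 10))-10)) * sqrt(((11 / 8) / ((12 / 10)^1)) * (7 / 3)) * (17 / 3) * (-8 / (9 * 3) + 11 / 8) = -740707 * sqrt(385) / 53498880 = -0.27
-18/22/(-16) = 9/176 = 0.05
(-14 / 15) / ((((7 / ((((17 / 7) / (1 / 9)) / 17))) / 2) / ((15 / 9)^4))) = -500 / 189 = -2.65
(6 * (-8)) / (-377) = 48 / 377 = 0.13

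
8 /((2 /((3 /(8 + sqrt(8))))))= 12 /7 - 3 * sqrt(2) /7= 1.11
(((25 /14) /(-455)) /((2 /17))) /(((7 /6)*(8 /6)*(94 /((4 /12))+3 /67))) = -17085 /224697928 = -0.00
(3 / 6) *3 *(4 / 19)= 6 / 19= 0.32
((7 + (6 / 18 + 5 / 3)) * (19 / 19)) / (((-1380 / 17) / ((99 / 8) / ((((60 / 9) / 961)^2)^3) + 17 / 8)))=-2899166949209030152857681 / 235520000000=-12309642277551.93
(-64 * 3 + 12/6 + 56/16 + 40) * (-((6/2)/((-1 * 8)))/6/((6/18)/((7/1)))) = -6153/32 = -192.28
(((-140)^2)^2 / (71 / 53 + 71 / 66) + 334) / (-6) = -95985321569 / 3621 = -26507959.56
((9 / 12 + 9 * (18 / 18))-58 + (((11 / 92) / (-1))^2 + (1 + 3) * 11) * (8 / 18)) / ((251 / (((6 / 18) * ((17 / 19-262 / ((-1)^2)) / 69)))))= 75288136 / 522219807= 0.14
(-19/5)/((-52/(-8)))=-38/65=-0.58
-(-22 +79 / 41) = 823 / 41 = 20.07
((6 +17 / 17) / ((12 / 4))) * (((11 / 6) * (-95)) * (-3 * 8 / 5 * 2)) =11704 / 3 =3901.33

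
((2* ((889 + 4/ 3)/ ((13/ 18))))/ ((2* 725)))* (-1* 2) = -32052/ 9425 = -3.40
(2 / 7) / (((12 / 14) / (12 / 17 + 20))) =352 / 51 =6.90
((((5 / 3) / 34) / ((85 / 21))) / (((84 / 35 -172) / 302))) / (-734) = 5285 / 179882848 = 0.00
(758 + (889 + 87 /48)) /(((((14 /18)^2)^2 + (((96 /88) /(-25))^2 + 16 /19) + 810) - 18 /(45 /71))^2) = 2344602947714457851953125 /871386285698151557678903056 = 0.00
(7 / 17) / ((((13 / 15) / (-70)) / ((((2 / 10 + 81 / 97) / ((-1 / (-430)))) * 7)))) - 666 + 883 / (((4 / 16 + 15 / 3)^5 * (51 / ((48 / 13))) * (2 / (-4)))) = -9129914378860610 / 87550873137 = -104281.25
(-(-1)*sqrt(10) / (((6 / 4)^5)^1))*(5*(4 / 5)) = 128*sqrt(10) / 243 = 1.67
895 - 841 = 54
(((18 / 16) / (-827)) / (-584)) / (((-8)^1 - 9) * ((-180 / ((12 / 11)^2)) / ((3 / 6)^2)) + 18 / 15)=45 / 198716217664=0.00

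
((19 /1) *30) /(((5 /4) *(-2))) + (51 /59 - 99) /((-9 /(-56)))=-148436 /177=-838.62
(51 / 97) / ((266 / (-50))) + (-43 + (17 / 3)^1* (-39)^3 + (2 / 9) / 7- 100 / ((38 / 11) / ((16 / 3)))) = -336338.45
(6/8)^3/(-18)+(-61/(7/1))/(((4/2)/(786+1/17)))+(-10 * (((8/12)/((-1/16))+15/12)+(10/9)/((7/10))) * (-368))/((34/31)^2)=-63801735197/2330496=-27376.89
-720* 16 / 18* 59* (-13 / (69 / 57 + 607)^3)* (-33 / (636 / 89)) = -25751875435 / 2555927265114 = -0.01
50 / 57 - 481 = -480.12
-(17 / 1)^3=-4913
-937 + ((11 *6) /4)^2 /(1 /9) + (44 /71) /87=37389557 /24708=1513.26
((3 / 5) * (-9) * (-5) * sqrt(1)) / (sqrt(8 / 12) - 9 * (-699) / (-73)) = -37198683 / 118719385 - 143883 * sqrt(6) / 118719385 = -0.32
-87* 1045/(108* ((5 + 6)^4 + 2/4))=-30305/527094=-0.06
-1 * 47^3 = -103823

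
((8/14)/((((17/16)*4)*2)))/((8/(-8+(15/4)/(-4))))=-143/1904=-0.08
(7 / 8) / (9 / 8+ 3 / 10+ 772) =0.00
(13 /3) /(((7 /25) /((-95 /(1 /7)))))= -30875 /3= -10291.67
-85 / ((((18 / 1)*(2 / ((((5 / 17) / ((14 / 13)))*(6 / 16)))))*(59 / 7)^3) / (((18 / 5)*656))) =-391755 / 410758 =-0.95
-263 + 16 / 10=-1307 / 5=-261.40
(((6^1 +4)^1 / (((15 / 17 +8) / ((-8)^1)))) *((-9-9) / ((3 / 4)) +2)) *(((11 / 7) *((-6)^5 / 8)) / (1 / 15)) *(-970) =4654612512000 / 1057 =4403606917.69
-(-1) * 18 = 18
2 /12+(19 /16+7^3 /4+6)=4469 /48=93.10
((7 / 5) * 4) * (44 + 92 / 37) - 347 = -3207 / 37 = -86.68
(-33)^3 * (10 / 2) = -179685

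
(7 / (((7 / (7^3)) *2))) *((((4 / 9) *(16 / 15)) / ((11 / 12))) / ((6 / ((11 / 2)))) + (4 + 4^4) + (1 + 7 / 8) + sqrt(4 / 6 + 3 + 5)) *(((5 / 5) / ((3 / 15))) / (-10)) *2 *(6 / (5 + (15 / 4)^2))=-14320.60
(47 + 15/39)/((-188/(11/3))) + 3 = 3805/1833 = 2.08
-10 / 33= -0.30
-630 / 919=-0.69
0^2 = 0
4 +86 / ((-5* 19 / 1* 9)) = 3334 / 855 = 3.90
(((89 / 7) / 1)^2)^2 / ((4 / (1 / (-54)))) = -62742241 / 518616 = -120.98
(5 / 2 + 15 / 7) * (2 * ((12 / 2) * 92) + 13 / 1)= 72605 / 14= 5186.07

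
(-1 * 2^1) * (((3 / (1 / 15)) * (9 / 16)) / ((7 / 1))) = -405 / 56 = -7.23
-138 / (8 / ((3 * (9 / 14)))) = -1863 / 56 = -33.27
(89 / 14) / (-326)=-89 / 4564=-0.02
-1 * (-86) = 86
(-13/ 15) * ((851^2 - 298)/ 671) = -3136913/ 3355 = -935.00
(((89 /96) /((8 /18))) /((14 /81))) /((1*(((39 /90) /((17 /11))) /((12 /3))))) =5514885 /32032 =172.17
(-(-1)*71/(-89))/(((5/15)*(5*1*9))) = -0.05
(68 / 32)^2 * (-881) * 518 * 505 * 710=-11822062375025 / 16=-738878898439.06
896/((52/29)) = 6496/13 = 499.69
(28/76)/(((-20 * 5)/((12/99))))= -7/15675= -0.00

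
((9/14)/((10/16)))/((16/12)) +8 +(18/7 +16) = 957/35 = 27.34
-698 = -698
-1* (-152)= 152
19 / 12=1.58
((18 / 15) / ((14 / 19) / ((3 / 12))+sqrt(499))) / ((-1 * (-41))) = -2128 / 12095205+722 * sqrt(499) / 12095205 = 0.00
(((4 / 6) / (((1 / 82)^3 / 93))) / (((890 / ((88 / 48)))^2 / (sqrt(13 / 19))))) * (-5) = -258522671 * sqrt(247) / 6772455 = -599.93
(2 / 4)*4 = 2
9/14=0.64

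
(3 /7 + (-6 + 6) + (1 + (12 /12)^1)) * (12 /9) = 68 /21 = 3.24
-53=-53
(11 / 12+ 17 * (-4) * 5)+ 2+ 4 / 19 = -76807 / 228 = -336.87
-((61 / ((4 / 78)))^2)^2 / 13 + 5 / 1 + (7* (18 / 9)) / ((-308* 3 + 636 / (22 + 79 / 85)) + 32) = -64850309098087683 / 421112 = -153997770422.33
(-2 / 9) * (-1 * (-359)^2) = 28640.22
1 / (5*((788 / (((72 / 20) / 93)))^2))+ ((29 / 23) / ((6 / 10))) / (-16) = -0.13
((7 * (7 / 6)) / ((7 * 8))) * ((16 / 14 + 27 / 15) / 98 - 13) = -14829 / 7840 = -1.89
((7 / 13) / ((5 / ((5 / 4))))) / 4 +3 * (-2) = -1241 / 208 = -5.97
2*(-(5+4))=-18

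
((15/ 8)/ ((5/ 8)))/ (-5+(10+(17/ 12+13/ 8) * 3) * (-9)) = -24/ 1417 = -0.02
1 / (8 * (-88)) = -1 / 704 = -0.00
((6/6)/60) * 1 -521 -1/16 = -125051/240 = -521.05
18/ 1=18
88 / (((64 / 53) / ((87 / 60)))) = 16907 / 160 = 105.67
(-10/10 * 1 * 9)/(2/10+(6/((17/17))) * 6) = -45/181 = -0.25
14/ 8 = 7/ 4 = 1.75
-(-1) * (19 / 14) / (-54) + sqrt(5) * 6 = -19 / 756 + 6 * sqrt(5) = 13.39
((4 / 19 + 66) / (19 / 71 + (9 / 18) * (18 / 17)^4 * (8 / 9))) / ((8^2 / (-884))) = -824322118919 / 744720200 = -1106.89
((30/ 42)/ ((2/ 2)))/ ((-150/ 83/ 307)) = -25481/ 210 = -121.34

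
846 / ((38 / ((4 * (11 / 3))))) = 6204 / 19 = 326.53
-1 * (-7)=7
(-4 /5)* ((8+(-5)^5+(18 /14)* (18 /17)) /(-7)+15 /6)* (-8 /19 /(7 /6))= 71585952 /553945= 129.23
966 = 966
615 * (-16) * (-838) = 8245920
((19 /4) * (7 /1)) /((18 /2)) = 133 /36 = 3.69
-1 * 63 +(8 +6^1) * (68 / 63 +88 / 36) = -41 / 3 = -13.67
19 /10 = 1.90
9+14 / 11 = 113 / 11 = 10.27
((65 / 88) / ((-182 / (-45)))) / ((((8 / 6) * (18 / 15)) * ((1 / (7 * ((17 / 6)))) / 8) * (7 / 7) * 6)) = 2125 / 704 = 3.02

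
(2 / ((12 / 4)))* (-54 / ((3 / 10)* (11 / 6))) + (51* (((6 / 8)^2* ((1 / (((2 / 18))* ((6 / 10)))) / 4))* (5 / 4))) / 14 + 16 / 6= -6290023 / 118272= -53.18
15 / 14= 1.07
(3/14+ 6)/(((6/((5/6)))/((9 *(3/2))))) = 1305/112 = 11.65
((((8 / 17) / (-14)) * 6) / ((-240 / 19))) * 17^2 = 323 / 70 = 4.61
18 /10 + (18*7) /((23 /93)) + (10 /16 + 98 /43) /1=20341053 /39560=514.18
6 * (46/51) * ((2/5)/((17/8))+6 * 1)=48392/1445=33.49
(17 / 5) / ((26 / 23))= 391 / 130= 3.01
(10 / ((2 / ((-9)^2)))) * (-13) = -5265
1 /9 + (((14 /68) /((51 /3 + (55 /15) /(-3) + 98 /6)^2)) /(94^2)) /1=25091718007 /225825416136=0.11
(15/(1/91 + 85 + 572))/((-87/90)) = -0.02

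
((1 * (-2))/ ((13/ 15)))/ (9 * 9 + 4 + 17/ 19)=-95/ 3536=-0.03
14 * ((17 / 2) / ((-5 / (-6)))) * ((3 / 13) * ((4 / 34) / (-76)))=-63 / 1235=-0.05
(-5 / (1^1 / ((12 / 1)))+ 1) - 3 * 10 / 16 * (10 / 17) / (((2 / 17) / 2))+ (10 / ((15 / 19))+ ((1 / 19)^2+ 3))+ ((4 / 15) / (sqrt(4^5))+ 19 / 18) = -7929727 / 129960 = -61.02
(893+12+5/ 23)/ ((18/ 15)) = 17350/ 23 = 754.35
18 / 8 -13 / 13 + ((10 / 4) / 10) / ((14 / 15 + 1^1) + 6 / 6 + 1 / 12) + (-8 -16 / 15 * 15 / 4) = -7723 / 724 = -10.67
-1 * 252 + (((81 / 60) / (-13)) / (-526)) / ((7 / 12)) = -60311079 / 239330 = -252.00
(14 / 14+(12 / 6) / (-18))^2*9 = 64 / 9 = 7.11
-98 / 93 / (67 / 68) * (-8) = 8.56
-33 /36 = -11 /12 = -0.92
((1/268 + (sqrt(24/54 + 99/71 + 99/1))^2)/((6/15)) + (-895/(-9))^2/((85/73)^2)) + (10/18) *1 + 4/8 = 6723458408551/890852904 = 7547.22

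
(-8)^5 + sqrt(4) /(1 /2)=-32764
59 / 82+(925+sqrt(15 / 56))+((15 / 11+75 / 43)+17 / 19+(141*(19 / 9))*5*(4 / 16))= sqrt(210) / 28+5756067985 / 4421604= 1302.32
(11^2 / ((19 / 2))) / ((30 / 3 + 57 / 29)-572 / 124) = 108779 / 62795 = 1.73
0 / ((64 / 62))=0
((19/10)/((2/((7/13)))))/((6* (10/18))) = 399/2600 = 0.15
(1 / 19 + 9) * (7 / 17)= 1204 / 323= 3.73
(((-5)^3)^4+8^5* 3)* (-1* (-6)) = 1465433574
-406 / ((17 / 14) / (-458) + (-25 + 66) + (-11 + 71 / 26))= -33842536 / 2728085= -12.41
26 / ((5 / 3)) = 78 / 5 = 15.60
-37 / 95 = -0.39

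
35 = 35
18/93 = 6/31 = 0.19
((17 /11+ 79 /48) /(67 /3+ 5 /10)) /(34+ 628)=1685 /7981072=0.00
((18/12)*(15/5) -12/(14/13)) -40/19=-2327/266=-8.75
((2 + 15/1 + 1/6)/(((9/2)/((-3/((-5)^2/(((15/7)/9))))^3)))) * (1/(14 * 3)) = -0.00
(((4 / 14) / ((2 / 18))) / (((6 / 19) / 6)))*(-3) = -1026 / 7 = -146.57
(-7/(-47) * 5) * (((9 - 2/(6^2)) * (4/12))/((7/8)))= 3220/1269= 2.54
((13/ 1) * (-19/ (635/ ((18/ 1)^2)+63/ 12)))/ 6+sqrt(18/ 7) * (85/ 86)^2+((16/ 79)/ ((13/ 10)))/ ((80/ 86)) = -6648167/ 1199536+21675 * sqrt(14)/ 51772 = -3.98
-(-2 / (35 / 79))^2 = -24964 / 1225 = -20.38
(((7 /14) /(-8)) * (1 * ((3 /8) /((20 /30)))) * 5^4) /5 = -1125 /256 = -4.39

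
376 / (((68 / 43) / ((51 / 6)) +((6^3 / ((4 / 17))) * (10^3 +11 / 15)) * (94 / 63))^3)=160216543375 / 1097399463092104842590327784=0.00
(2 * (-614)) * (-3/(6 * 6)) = 307/3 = 102.33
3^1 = 3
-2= -2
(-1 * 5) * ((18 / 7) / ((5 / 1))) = -18 / 7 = -2.57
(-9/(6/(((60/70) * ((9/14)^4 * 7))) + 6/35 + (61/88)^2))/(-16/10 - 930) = 40011602400/26950244240291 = 0.00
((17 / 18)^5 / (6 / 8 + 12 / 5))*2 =7099285 / 14880348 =0.48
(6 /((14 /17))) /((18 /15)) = 85 /14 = 6.07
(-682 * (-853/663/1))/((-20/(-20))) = 581746/663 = 877.44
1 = 1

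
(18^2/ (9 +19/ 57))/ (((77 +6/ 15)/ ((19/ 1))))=2565/ 301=8.52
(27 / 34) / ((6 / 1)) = 9 / 68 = 0.13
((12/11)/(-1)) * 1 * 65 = -780/11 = -70.91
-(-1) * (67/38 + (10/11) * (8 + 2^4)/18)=2.98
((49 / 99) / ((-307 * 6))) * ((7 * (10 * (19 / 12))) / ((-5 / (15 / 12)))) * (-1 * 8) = -32585 / 547074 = -0.06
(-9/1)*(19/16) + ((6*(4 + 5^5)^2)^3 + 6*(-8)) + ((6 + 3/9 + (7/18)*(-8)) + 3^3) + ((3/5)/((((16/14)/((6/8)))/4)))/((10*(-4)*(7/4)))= 182444022722503694213736761/900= 202715580802781882459707.50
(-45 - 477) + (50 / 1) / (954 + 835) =-933808 / 1789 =-521.97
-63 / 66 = -21 / 22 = -0.95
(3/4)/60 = 1/80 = 0.01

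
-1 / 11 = -0.09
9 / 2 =4.50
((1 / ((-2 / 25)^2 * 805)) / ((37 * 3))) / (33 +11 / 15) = 625 / 12056968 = 0.00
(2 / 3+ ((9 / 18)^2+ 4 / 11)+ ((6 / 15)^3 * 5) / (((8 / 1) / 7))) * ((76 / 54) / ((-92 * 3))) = -97831 / 12295800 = -0.01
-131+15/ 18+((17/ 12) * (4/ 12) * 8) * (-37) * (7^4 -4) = -670355/ 2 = -335177.50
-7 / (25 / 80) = -22.40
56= 56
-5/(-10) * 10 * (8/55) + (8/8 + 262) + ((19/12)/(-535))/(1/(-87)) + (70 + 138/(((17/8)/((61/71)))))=11074712967/28412780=389.78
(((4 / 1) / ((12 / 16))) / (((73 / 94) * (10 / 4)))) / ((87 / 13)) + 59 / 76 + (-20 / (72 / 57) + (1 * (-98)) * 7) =-5072779051 / 7240140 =-700.65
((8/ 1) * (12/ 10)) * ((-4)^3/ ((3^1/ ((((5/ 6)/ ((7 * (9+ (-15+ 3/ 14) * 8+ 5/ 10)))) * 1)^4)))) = -128000/ 435797397329121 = -0.00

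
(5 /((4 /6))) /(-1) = -15 /2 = -7.50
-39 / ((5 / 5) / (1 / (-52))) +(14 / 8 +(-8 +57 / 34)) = -65 / 17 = -3.82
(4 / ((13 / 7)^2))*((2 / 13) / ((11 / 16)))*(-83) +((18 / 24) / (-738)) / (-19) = -9732664729 / 451826232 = -21.54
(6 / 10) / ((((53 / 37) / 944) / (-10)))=-209568 / 53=-3954.11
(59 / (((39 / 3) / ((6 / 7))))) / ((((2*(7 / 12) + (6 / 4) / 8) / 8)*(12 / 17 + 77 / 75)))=34663680 / 2613247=13.26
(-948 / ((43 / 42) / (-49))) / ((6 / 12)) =3901968 / 43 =90743.44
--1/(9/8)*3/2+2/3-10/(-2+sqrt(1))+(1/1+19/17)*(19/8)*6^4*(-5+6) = 111012/17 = 6530.12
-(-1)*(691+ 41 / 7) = 4878 / 7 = 696.86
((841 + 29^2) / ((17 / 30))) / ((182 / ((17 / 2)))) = 12615 / 91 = 138.63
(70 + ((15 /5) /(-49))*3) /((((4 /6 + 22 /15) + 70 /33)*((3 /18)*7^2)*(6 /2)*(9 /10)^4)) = 1881550000 /1843096437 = 1.02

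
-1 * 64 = -64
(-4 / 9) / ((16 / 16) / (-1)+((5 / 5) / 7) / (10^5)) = 2800000 / 6299991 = 0.44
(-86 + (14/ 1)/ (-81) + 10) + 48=-2282/ 81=-28.17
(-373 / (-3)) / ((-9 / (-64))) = 23872 / 27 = 884.15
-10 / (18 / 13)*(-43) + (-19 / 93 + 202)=142946 / 279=512.35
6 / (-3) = -2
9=9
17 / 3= 5.67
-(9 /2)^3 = -729 /8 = -91.12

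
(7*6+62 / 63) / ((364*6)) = 677 / 34398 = 0.02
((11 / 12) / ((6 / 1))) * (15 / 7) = 55 / 168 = 0.33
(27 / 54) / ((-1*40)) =-1 / 80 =-0.01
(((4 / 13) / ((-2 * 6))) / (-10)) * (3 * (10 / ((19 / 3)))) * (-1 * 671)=-2013 / 247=-8.15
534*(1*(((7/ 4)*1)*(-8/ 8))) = -1869/ 2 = -934.50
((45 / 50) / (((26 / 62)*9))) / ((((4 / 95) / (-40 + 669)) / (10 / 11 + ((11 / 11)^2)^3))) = 7780101 / 1144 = 6800.79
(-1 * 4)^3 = -64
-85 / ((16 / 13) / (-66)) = 4558.12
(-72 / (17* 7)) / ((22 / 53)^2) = -50562 / 14399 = -3.51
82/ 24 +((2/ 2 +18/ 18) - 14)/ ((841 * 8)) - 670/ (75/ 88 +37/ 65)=-38396362147/ 82058052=-467.92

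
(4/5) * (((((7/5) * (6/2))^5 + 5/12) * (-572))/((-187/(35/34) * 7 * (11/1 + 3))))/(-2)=-16.80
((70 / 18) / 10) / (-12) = -7 / 216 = -0.03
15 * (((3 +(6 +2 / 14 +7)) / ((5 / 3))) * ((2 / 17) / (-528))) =-339 / 10472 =-0.03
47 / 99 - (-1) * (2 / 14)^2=2402 / 4851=0.50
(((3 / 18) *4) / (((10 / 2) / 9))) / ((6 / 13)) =13 / 5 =2.60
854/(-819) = -122/117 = -1.04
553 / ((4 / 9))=4977 / 4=1244.25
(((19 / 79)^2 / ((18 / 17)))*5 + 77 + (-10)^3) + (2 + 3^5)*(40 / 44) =-865002079 / 1235718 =-700.00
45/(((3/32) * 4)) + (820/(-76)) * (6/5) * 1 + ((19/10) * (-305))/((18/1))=51203/684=74.86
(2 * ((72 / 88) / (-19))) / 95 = -18 / 19855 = -0.00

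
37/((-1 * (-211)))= 37/211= 0.18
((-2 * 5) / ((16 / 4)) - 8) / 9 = -7 / 6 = -1.17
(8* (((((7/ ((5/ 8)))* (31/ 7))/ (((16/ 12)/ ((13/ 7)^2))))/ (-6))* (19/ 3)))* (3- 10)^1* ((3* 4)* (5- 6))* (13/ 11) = -107555.99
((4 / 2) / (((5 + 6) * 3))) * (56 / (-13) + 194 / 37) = 300 / 5291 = 0.06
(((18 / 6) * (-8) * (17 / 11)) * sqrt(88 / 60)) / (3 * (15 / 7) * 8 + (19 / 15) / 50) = -142800 * sqrt(330) / 2971463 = -0.87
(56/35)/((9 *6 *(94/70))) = 28/1269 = 0.02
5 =5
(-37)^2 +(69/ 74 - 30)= 99155/ 74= 1339.93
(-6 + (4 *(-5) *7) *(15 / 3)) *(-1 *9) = 6354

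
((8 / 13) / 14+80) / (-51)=-1.57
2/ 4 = 0.50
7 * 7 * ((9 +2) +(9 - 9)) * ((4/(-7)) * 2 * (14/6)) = -4312/3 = -1437.33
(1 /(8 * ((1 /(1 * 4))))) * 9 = 9 /2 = 4.50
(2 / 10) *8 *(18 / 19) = 144 / 95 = 1.52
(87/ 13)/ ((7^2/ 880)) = 76560/ 637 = 120.19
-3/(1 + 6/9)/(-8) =9/40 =0.22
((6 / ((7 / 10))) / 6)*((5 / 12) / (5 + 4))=25 / 378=0.07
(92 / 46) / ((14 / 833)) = 119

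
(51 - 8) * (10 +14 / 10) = 490.20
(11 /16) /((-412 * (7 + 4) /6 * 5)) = -3 /16480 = -0.00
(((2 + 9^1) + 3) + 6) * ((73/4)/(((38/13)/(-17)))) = -80665/38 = -2122.76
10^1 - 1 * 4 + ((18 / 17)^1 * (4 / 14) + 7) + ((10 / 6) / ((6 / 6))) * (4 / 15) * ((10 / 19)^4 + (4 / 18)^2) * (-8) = 145321816775 / 11305477071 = 12.85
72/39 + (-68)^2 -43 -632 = 51361/13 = 3950.85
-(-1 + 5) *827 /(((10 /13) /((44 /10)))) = -473044 /25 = -18921.76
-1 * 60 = -60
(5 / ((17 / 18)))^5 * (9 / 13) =53144100000 / 18458141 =2879.17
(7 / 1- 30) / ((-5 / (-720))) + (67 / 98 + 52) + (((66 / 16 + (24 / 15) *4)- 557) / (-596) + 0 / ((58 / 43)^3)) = -3258.40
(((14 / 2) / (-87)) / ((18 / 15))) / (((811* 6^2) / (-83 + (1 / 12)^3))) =0.00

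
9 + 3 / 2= 10.50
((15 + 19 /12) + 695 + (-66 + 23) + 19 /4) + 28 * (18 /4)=2398 /3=799.33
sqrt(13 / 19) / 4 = sqrt(247) / 76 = 0.21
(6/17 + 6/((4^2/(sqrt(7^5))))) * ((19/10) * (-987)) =-2756691 * sqrt(7)/80 - 56259/85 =-91830.86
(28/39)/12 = 7/117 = 0.06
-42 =-42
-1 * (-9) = 9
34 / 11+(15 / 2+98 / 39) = 11243 / 858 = 13.10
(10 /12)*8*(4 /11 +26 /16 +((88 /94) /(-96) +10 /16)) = 161545 /9306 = 17.36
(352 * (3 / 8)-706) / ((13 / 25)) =-14350 / 13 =-1103.85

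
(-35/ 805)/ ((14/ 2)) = -0.01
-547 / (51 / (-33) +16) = -6017 / 159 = -37.84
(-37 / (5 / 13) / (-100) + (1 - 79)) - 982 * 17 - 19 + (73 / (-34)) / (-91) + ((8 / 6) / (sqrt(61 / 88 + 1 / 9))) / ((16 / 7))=-12987076143 / 773500 + sqrt(286) / 26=-16789.36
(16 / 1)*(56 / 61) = 896 / 61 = 14.69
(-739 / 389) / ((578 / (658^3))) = -105266970284 / 112421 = -936363.94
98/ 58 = 49/ 29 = 1.69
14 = 14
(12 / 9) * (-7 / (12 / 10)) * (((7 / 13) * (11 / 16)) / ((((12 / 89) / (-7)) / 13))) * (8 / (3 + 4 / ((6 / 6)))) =239855 / 108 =2220.88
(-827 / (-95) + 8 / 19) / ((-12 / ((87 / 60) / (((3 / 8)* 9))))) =-8381 / 25650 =-0.33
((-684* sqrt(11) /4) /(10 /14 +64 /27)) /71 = -32319* sqrt(11) /41393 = -2.59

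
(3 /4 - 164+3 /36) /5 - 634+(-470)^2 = 6607001 /30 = 220233.37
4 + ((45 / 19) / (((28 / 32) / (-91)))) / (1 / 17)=-79484 / 19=-4183.37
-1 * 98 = -98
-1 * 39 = -39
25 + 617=642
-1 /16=-0.06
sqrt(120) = 2 * sqrt(30) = 10.95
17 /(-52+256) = 1 /12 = 0.08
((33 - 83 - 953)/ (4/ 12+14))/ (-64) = 3009/ 2752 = 1.09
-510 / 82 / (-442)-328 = -349633 / 1066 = -327.99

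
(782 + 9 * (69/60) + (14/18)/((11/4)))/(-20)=-1569413/39600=-39.63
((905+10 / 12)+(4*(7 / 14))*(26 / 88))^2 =821604.91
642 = 642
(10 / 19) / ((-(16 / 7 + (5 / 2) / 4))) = -560 / 3097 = -0.18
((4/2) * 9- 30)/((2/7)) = -42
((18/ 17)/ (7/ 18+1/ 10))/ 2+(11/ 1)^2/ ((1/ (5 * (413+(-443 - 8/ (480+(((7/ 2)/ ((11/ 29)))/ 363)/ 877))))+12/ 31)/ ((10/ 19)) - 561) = 28413155248499104935/ 32774709909260790658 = 0.87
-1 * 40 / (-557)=40 / 557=0.07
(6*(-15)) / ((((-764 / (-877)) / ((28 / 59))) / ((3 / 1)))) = -147.09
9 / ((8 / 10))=45 / 4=11.25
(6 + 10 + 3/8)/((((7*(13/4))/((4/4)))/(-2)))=-131/91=-1.44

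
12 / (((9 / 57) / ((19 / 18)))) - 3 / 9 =719 / 9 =79.89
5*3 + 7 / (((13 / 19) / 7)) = 1126 / 13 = 86.62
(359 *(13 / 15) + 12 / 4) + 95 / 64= 302993 / 960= 315.62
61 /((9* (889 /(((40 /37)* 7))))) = 2440 /42291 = 0.06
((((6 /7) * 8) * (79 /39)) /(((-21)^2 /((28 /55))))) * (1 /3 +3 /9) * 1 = 10112 /945945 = 0.01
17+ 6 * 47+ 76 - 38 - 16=321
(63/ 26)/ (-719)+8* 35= 5234257/ 18694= 280.00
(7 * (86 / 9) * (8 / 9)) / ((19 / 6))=9632 / 513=18.78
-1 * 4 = -4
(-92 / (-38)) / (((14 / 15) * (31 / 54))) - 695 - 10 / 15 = -8548811 / 12369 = -691.15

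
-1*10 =-10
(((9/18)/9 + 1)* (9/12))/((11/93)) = 589/88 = 6.69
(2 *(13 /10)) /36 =13 /180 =0.07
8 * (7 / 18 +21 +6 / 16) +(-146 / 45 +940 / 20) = 3268 / 15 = 217.87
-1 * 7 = -7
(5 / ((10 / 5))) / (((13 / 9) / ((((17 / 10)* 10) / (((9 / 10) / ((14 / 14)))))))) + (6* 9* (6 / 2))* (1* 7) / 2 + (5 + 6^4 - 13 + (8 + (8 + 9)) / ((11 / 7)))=272215 / 143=1903.60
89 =89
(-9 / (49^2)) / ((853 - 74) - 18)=-9 / 1827161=-0.00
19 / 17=1.12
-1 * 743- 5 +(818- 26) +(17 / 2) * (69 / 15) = 831 / 10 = 83.10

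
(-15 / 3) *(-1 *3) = 15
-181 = -181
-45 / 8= -5.62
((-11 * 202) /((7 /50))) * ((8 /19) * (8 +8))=-14220800 /133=-106923.31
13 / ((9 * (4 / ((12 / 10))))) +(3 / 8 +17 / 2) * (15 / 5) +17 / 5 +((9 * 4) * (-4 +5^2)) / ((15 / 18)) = 112519 / 120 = 937.66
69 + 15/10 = 141/2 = 70.50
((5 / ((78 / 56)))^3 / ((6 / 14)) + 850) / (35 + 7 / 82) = 13978658900 / 511982289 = 27.30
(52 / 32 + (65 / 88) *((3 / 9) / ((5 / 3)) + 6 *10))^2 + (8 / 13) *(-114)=3231285 / 1573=2054.22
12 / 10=6 / 5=1.20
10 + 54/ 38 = 217/ 19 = 11.42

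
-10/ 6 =-5/ 3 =-1.67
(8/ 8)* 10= 10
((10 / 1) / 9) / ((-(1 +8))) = -10 / 81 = -0.12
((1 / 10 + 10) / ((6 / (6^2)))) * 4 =1212 / 5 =242.40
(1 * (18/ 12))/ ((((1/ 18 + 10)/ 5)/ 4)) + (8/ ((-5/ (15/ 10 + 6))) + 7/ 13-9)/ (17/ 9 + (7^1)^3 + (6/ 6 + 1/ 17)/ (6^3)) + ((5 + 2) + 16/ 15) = 16376002739/ 1489978425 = 10.99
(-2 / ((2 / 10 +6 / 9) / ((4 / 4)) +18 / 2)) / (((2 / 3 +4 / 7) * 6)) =-105 / 3848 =-0.03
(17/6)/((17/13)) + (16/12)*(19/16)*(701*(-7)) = -31069/4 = -7767.25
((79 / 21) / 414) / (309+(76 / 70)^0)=79 / 2695140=0.00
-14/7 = -2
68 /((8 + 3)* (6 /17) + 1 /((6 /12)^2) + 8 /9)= 5202 /671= 7.75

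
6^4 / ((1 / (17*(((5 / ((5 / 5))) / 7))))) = 110160 / 7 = 15737.14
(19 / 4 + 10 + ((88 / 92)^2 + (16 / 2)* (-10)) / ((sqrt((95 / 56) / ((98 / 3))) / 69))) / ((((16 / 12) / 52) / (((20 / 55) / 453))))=767 / 1661 - 60913216* sqrt(1995) / 3629285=-749.19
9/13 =0.69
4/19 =0.21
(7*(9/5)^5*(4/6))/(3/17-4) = -4684554/203125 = -23.06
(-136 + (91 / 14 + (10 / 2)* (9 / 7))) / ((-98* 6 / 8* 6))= 1723 / 6174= 0.28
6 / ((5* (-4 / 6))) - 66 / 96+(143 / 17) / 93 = -303179 / 126480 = -2.40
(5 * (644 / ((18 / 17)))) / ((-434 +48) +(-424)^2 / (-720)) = -68425 / 14303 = -4.78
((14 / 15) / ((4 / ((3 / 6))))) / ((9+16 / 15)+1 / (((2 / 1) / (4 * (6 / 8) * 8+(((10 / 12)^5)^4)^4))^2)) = 74503529388702471693761799791075442026154152927401592609153047417660226961194193646163877383663213601894988228815141935775744 / 98387235785864175632423888375915799279175777628810951988664461105887782202696917662408159283066126201794398586347103746144592773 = 0.00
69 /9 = 23 /3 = 7.67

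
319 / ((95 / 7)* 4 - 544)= -0.65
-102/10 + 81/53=-2298/265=-8.67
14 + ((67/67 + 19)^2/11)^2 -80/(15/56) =376666/363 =1037.65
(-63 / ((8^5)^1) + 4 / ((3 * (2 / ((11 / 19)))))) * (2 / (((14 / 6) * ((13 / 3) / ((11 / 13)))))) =23671065 / 368263168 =0.06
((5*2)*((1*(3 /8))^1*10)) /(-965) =-15 /386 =-0.04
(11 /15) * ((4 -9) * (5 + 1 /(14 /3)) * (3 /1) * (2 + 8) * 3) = -12045 /7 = -1720.71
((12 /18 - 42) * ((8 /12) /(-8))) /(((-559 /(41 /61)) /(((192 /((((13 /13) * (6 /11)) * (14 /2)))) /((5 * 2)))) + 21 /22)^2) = 1614190336 /12671684792361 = 0.00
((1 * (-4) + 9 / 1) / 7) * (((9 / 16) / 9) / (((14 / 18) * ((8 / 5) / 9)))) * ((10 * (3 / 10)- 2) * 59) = 119475 / 6272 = 19.05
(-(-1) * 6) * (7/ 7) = 6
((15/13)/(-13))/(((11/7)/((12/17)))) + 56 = 1768508/31603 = 55.96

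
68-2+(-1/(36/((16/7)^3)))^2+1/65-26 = 24854566409/619421985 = 40.13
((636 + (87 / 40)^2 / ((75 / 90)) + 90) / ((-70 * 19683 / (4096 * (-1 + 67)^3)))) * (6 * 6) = -379898832896 / 16875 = -22512523.43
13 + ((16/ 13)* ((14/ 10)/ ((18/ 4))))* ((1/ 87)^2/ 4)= 57562301/ 4427865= 13.00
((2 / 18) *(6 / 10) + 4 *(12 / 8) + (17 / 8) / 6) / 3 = 1541 / 720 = 2.14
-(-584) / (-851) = -584 / 851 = -0.69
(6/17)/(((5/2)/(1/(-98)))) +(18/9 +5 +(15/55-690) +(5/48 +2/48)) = -1501081663/2199120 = -682.58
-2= -2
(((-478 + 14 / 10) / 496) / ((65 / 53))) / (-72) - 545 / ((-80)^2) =-1724117 / 23212800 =-0.07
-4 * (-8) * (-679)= -21728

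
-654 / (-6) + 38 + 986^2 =972343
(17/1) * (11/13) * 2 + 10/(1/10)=1674/13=128.77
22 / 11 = 2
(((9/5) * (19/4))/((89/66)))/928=5643/825920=0.01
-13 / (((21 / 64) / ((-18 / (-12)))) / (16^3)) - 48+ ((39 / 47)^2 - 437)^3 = -6285591977716608784 / 75454507303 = -83303068.33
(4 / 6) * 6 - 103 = -99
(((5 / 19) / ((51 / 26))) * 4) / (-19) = -520 / 18411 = -0.03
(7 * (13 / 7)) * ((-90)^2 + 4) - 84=105268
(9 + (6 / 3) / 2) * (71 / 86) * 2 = 710 / 43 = 16.51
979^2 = 958441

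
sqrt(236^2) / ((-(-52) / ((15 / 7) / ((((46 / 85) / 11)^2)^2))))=676378375303125 / 407448496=1660034.05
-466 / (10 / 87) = -20271 / 5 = -4054.20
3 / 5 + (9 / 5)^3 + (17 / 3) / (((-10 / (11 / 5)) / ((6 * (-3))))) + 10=4859 / 125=38.87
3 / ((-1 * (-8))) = 3 / 8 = 0.38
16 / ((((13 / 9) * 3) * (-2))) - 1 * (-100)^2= -130024 / 13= -10001.85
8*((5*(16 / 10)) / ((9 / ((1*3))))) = 64 / 3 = 21.33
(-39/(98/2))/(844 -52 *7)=-13/7840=-0.00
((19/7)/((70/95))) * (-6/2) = -1083/98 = -11.05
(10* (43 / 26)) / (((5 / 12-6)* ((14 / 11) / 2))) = -28380 / 6097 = -4.65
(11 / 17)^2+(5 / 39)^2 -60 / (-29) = 31920854 / 12747501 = 2.50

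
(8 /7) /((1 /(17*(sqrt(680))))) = 272*sqrt(170) /7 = 506.64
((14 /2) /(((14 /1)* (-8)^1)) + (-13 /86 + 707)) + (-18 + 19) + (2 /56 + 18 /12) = 3416095 /4816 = 709.32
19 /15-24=-22.73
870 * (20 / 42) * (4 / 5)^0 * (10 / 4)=1035.71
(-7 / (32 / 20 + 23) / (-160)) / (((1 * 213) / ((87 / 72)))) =203 / 20120832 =0.00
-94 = -94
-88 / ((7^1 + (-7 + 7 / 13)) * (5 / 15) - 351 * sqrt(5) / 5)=2730 / 4258829 + 1067742 * sqrt(5) / 4258829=0.56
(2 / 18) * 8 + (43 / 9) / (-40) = 277 / 360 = 0.77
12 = 12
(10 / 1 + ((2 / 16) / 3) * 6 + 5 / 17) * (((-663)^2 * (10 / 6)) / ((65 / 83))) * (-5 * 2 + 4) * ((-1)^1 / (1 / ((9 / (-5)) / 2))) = -1065306411 / 20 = -53265320.55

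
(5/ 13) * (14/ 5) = 14/ 13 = 1.08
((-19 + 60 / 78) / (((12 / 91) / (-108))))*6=89586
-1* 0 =0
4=4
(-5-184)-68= -257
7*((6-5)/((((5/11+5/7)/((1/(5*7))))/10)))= 77/45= 1.71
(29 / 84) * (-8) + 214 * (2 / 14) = 584 / 21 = 27.81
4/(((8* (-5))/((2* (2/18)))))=-0.02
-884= -884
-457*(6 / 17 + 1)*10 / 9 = -105110 / 153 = -686.99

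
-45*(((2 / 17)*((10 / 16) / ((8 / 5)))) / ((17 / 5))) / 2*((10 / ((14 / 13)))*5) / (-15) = 121875 / 129472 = 0.94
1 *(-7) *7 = -49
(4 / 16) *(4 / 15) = 1 / 15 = 0.07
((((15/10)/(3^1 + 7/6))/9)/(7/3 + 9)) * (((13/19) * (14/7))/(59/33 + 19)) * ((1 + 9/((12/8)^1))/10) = 1287/7913500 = 0.00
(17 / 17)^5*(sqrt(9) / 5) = 3 / 5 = 0.60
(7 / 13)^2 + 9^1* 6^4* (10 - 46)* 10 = -709637711 / 169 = -4199039.71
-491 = -491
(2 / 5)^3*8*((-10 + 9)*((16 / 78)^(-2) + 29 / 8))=-1753 / 125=-14.02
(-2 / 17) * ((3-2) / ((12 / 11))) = -11 / 102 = -0.11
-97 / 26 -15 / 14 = -437 / 91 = -4.80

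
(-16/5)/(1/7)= -112/5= -22.40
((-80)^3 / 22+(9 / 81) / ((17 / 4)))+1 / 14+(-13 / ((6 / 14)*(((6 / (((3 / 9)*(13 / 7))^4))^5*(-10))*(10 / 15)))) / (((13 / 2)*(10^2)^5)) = -134502752659526134874469174466840374090504944213 / 5779439383999508718456156186441600000000000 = -23272.63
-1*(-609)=609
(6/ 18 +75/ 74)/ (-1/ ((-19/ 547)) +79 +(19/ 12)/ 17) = 193154/ 15471661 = 0.01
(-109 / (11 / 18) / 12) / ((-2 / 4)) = 327 / 11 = 29.73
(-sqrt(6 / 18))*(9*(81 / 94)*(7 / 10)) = -1701*sqrt(3) / 940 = -3.13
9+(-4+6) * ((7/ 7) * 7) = 23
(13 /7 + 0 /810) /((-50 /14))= -13 /25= -0.52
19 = 19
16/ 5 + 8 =56/ 5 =11.20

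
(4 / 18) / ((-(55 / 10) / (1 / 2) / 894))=-18.06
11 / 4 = 2.75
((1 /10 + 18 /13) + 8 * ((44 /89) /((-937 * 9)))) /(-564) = -144807881 /55029372840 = -0.00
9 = 9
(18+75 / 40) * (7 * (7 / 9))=2597 / 24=108.21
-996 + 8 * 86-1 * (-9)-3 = -302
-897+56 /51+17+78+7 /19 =-775717 /969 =-800.53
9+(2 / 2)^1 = 10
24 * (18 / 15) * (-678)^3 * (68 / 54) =-56515389696 / 5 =-11303077939.20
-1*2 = -2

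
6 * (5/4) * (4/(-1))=-30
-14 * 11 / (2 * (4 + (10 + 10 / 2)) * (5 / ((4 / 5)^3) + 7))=-4928 / 20387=-0.24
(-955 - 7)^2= 925444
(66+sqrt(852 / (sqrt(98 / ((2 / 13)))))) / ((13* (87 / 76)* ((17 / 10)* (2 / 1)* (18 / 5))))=1900* 13^(3 / 4)* sqrt(1491) / 15746913+20900 / 57681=0.39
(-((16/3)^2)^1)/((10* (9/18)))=-5.69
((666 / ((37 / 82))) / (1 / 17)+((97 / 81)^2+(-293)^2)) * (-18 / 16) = -363946655 / 2916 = -124810.24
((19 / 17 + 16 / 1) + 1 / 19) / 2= 2773 / 323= 8.59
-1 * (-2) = 2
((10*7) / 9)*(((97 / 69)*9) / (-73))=-6790 / 5037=-1.35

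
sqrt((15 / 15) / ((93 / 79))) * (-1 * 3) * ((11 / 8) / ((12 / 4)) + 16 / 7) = -461 * sqrt(7347) / 5208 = -7.59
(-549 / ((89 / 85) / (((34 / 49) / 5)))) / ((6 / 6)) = -317322 / 4361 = -72.76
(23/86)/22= 23/1892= 0.01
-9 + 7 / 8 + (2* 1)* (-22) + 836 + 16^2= 8319 / 8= 1039.88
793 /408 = 1.94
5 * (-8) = -40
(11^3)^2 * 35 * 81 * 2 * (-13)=-130581761310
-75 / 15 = -5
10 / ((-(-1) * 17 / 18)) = 180 / 17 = 10.59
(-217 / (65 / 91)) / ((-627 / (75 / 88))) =7595 / 18392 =0.41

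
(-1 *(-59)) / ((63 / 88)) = 5192 / 63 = 82.41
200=200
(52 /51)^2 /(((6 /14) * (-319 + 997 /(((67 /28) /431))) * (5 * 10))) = 634088 /2342933266725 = 0.00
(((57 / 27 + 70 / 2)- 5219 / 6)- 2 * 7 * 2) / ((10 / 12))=-1032.87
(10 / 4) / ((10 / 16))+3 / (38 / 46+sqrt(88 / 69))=-169 / 941+138*sqrt(1518) / 941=5.53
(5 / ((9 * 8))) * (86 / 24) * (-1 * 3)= -215 / 288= -0.75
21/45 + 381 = 381.47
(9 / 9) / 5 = 1 / 5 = 0.20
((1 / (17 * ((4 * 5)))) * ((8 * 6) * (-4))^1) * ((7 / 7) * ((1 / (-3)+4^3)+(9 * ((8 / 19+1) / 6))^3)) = -4829950 / 116603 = -41.42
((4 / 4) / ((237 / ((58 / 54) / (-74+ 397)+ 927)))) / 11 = 8084396 / 22735647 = 0.36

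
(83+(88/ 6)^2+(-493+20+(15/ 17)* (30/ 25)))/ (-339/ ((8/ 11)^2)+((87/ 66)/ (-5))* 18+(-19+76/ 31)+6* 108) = 2902155520/ 237336507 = 12.23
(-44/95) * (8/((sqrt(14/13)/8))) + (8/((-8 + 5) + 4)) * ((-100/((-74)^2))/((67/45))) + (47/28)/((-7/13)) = -1408 * sqrt(182)/665 - 57806753/17977708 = -31.78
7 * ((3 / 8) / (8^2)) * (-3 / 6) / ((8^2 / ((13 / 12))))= -91 / 262144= -0.00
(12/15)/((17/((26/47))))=104/3995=0.03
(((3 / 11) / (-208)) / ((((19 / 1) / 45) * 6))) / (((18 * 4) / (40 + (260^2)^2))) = -2856100025 / 86944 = -32849.88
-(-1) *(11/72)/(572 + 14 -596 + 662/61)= 671/3744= 0.18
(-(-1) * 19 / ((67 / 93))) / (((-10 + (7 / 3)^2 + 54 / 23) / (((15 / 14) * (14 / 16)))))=-5486535 / 489904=-11.20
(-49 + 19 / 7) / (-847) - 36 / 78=-31362 / 77077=-0.41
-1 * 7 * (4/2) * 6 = -84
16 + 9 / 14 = 233 / 14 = 16.64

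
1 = 1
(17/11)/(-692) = -17/7612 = -0.00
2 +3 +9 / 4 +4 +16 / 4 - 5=41 / 4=10.25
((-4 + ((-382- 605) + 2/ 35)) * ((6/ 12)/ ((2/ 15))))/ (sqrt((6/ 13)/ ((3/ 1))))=-104049 * sqrt(26)/ 56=-9474.07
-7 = -7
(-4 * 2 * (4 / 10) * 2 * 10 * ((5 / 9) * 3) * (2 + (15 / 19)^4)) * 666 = -22112407680 / 130321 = -169676.47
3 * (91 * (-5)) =-1365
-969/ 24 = -323/ 8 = -40.38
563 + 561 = 1124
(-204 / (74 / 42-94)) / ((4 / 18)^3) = 780759 / 3874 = 201.54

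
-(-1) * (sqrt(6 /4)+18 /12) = sqrt(6) /2+3 /2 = 2.72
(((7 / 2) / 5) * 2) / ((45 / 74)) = 518 / 225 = 2.30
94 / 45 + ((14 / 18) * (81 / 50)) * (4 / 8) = 2447 / 900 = 2.72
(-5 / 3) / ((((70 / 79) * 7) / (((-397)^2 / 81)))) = -12451111 / 23814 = -522.85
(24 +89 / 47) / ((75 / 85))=20689 / 705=29.35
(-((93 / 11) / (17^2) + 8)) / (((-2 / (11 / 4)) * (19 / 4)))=25525 / 10982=2.32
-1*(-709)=709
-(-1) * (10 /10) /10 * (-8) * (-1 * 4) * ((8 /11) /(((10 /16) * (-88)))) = -128 /3025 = -0.04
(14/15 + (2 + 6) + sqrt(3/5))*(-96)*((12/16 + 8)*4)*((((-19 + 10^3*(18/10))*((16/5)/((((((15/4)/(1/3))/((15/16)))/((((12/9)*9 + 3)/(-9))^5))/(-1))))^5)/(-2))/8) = 2434960937500000000000*sqrt(15)/68630377364883 + 326284765625000000000000/205891132094649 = 1722155060.77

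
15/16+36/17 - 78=-20385/272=-74.94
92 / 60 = 23 / 15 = 1.53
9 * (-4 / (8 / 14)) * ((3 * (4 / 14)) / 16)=-27 / 8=-3.38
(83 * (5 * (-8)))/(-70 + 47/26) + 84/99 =49.53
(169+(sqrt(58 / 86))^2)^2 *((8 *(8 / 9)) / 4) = 94633984 / 1849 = 51181.17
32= 32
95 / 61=1.56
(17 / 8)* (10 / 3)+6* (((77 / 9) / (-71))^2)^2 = 1574916037493 / 222301385388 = 7.08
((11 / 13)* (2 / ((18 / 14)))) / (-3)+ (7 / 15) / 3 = -497 / 1755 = -0.28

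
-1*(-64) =64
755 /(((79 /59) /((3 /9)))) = 44545 /237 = 187.95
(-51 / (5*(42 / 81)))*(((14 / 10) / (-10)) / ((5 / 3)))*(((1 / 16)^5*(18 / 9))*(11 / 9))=5049 / 1310720000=0.00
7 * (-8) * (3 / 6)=-28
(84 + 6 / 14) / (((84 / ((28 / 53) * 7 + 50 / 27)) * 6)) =782287 / 841428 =0.93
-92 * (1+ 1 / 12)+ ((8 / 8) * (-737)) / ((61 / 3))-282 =-76478 / 183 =-417.91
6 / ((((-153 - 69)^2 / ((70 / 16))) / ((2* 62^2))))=33635 / 8214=4.09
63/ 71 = 0.89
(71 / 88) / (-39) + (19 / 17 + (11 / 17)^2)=1503289 / 991848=1.52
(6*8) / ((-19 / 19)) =-48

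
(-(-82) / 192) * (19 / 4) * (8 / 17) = 779 / 816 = 0.95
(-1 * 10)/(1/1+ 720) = -10/721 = -0.01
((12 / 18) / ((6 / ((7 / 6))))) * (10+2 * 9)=98 / 27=3.63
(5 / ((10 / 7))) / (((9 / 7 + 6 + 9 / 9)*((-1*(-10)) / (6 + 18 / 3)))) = 147 / 290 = 0.51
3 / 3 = 1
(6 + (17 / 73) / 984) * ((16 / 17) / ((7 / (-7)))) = -862018 / 152643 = -5.65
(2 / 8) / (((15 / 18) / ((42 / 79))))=63 / 395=0.16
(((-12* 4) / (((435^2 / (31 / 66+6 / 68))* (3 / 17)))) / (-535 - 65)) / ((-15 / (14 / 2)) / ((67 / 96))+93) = 293594 / 19752833491875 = 0.00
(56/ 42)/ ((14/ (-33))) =-22/ 7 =-3.14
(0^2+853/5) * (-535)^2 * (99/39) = 123953038.85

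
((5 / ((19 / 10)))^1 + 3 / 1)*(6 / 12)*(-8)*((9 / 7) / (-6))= 642 / 133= 4.83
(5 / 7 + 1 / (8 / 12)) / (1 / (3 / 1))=93 / 14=6.64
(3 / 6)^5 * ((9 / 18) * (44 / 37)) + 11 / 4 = 1639 / 592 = 2.77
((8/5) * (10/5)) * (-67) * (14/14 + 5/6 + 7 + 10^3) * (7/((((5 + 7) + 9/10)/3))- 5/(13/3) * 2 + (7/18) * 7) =-33337914404/75465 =-441766.57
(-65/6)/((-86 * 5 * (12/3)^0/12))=13/43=0.30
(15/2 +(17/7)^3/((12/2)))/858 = 5087/441441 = 0.01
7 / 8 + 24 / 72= 29 / 24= 1.21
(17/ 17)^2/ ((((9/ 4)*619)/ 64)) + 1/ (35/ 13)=81383/ 194985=0.42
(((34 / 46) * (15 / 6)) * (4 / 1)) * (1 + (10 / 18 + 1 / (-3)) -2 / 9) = 170 / 23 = 7.39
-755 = -755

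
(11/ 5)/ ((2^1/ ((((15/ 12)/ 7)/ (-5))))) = -11/ 280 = -0.04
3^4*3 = 243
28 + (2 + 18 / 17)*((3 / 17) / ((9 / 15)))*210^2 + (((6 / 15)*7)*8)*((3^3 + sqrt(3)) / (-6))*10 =11182780 / 289 - 112*sqrt(3) / 3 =38630.08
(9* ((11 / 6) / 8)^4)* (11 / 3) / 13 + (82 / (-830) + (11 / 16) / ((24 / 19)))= 4319481029 / 9546301440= 0.45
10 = 10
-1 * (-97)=97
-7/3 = -2.33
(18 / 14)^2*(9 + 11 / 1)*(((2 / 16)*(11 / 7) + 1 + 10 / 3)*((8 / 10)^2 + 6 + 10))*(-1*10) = -8547552 / 343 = -24919.98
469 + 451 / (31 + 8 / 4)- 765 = -847 / 3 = -282.33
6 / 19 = 0.32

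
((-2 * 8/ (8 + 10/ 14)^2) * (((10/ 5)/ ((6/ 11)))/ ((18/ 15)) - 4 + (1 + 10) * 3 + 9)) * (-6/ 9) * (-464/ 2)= -134415232/ 100467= -1337.90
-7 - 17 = -24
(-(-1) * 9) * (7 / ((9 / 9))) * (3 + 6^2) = 2457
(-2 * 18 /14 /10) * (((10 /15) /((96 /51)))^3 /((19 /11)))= -54043 /8171520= -0.01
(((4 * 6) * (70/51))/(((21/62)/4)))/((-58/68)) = -456.09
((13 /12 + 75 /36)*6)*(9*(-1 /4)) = -171 /4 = -42.75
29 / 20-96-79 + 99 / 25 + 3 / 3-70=-23859 / 100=-238.59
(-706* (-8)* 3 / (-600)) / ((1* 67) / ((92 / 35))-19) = -64952 / 14925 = -4.35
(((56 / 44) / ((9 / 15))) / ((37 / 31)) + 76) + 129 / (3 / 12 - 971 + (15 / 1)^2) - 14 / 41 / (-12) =7728696337 / 99554642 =77.63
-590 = -590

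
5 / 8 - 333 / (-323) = 4279 / 2584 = 1.66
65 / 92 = 0.71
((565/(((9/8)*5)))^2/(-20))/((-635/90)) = 408608/5715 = 71.50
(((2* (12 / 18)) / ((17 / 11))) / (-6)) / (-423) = 22 / 64719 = 0.00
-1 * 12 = -12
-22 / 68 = -11 / 34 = -0.32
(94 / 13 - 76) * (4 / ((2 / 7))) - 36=-12984 / 13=-998.77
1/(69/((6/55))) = 2/1265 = 0.00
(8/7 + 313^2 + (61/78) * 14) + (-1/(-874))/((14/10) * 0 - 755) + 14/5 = 3530252027083/36028902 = 97983.89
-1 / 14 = -0.07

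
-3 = -3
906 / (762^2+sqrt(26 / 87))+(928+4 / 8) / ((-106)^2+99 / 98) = 1359695753298065247 / 16150500785926090681 - 453 * sqrt(2262) / 14665914281003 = 0.08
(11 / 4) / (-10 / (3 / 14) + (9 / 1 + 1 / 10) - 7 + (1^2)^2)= -165 / 2614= -0.06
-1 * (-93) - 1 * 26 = 67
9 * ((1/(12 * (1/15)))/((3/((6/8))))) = 2.81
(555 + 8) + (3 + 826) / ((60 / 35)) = 12559 / 12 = 1046.58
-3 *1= -3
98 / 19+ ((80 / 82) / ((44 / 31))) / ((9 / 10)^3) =6.10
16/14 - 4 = -20/7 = -2.86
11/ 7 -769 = -5372/ 7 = -767.43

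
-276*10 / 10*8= -2208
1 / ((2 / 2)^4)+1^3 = 2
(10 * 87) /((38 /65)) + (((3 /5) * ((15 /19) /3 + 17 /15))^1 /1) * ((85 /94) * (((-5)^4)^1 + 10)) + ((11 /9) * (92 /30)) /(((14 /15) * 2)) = 221805245 /112518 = 1971.29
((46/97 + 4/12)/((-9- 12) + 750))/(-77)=-235/16334703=-0.00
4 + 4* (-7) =-24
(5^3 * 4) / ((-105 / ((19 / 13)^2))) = -36100 / 3549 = -10.17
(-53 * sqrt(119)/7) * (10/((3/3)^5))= -530 * sqrt(119)/7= -825.95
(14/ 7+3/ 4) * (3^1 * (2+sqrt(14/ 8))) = 33 * sqrt(7)/ 8+33/ 2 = 27.41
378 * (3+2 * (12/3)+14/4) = 5481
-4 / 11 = -0.36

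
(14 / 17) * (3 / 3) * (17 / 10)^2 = 119 / 50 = 2.38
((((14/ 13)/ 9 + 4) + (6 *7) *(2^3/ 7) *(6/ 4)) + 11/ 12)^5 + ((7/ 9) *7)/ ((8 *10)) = 304562933697172587255193/ 112253339427840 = 2713174817.33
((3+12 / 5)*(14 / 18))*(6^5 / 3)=54432 / 5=10886.40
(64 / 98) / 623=0.00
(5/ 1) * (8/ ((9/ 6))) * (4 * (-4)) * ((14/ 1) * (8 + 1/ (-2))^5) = -141750000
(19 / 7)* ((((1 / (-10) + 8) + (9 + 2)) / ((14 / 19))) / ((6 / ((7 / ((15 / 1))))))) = 5.42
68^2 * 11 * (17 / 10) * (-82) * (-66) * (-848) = -1984189177344 / 5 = -396837835468.80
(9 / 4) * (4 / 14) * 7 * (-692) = -3114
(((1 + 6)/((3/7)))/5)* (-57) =-931/5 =-186.20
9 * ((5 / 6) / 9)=5 / 6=0.83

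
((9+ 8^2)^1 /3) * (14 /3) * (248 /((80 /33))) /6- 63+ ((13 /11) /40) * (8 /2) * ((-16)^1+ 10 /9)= 1852649 /990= 1871.36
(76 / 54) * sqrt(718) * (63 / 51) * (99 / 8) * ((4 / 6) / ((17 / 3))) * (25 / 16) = 36575 * sqrt(718) / 9248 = 105.97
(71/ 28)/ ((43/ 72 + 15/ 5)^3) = 6625152/ 121617853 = 0.05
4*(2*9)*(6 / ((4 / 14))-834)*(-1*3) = 175608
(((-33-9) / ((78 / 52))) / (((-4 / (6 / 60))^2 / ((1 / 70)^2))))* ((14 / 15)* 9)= -3 / 100000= -0.00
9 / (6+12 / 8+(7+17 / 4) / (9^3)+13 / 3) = 2916 / 3839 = 0.76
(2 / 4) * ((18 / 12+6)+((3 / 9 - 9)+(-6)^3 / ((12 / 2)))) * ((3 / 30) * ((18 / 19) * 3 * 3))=-6021 / 380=-15.84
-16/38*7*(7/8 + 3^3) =-1561/19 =-82.16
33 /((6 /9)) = 99 /2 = 49.50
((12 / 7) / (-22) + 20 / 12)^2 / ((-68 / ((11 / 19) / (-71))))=134689 / 444991932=0.00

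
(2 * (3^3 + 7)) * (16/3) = 1088/3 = 362.67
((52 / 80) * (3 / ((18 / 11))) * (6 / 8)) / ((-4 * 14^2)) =-0.00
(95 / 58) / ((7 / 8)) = 380 / 203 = 1.87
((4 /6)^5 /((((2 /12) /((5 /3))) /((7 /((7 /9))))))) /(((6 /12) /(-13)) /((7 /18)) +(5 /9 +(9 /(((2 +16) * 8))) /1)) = 465920 /20409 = 22.83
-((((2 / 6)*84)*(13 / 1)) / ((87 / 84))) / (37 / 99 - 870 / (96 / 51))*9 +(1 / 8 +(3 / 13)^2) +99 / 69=5582227095035 / 659666719192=8.46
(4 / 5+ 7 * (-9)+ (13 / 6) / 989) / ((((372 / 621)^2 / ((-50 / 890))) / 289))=331193707821 / 117687904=2814.17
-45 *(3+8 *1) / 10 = -99 / 2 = -49.50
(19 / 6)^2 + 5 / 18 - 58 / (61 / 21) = -21217 / 2196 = -9.66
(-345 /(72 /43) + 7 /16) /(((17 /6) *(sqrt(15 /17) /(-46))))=226987 *sqrt(255) /1020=3553.62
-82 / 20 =-41 / 10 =-4.10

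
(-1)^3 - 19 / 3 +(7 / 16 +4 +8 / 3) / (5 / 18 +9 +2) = -32659 / 4872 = -6.70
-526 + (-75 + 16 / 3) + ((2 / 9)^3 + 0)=-434233 / 729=-595.66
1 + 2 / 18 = 10 / 9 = 1.11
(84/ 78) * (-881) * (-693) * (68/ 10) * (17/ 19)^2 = 83987361612/ 23465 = 3579261.10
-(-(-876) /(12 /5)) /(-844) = 0.43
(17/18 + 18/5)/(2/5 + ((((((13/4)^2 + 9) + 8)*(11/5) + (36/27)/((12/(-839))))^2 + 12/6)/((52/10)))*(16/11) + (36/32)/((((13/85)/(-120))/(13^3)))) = -8422128/3593467375367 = -0.00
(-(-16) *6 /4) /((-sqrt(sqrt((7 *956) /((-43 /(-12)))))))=-4 *43^(1 /4) *5019^(3 /4) /1673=-3.65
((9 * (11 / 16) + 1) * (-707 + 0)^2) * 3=172447905 / 16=10777994.06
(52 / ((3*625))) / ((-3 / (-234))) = 1352 / 625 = 2.16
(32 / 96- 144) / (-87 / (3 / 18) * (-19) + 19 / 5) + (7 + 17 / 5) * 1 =7728229 / 744135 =10.39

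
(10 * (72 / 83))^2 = 518400 / 6889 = 75.25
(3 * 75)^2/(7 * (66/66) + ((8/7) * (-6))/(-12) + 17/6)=2126250/437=4865.56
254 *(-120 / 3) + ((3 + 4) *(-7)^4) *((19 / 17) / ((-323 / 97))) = -4566519 / 289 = -15801.10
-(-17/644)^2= -289/414736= -0.00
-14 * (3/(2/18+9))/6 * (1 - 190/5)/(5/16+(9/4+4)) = 888/205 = 4.33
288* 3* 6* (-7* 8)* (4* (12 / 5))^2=-668860416 / 25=-26754416.64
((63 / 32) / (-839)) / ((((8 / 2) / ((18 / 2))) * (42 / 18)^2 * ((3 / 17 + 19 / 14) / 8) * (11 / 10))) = -12393 / 2694868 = -0.00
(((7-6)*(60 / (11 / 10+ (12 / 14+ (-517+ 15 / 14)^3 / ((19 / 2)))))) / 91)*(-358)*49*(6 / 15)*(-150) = -391958448000 / 8164787530211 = -0.05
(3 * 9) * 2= 54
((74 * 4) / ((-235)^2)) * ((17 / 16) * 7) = 4403 / 110450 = 0.04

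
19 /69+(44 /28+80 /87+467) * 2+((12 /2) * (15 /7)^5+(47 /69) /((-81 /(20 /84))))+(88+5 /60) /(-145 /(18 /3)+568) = 64559312047924753 /53332339095126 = 1210.51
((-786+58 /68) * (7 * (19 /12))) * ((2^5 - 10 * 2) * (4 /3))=-7100870 /51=-139232.75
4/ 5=0.80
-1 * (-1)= 1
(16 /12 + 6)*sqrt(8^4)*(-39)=-18304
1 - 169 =-168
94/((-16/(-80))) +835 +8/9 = 11753/9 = 1305.89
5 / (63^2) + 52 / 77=29539 / 43659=0.68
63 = 63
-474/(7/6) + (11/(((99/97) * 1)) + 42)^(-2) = -641676933/1579375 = -406.29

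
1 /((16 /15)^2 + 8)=225 /2056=0.11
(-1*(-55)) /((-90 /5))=-55 /18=-3.06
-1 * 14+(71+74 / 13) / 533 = -96009 / 6929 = -13.86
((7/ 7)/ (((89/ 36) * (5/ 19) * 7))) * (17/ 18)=646/ 3115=0.21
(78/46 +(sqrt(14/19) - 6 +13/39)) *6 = -548/23 +6 *sqrt(266)/19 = -18.68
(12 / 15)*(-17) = -68 / 5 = -13.60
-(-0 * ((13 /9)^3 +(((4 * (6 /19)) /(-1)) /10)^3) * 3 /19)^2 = 0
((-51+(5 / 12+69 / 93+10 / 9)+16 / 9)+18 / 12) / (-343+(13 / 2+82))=50725 / 284022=0.18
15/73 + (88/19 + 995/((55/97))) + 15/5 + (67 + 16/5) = 139819362/76285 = 1832.86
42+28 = 70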